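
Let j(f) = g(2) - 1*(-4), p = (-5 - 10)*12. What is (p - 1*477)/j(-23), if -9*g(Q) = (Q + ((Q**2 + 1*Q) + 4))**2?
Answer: 219/4 ≈ 54.750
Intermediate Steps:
p = -180 (p = -15*12 = -180)
g(Q) = -(4 + Q**2 + 2*Q)**2/9 (g(Q) = -(Q + ((Q**2 + 1*Q) + 4))**2/9 = -(Q + ((Q**2 + Q) + 4))**2/9 = -(Q + ((Q + Q**2) + 4))**2/9 = -(Q + (4 + Q + Q**2))**2/9 = -(4 + Q**2 + 2*Q)**2/9)
j(f) = -12 (j(f) = -(4 + 2**2 + 2*2)**2/9 - 1*(-4) = -(4 + 4 + 4)**2/9 + 4 = -1/9*12**2 + 4 = -1/9*144 + 4 = -16 + 4 = -12)
(p - 1*477)/j(-23) = (-180 - 1*477)/(-12) = (-180 - 477)*(-1/12) = -657*(-1/12) = 219/4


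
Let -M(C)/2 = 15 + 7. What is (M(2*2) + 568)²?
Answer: 274576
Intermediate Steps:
M(C) = -44 (M(C) = -2*(15 + 7) = -2*22 = -44)
(M(2*2) + 568)² = (-44 + 568)² = 524² = 274576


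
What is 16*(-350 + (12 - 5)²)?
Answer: -4816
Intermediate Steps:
16*(-350 + (12 - 5)²) = 16*(-350 + 7²) = 16*(-350 + 49) = 16*(-301) = -4816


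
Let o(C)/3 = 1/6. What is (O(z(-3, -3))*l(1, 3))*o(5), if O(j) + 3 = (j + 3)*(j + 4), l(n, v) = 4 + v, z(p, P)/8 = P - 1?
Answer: 5663/2 ≈ 2831.5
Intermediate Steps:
o(C) = ½ (o(C) = 3/6 = 3*(⅙) = ½)
z(p, P) = -8 + 8*P (z(p, P) = 8*(P - 1) = 8*(-1 + P) = -8 + 8*P)
O(j) = -3 + (3 + j)*(4 + j) (O(j) = -3 + (j + 3)*(j + 4) = -3 + (3 + j)*(4 + j))
(O(z(-3, -3))*l(1, 3))*o(5) = ((9 + (-8 + 8*(-3))² + 7*(-8 + 8*(-3)))*(4 + 3))*(½) = ((9 + (-8 - 24)² + 7*(-8 - 24))*7)*(½) = ((9 + (-32)² + 7*(-32))*7)*(½) = ((9 + 1024 - 224)*7)*(½) = (809*7)*(½) = 5663*(½) = 5663/2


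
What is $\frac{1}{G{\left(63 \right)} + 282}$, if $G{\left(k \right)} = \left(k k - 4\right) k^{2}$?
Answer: $\frac{1}{15737367} \approx 6.3543 \cdot 10^{-8}$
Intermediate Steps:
$G{\left(k \right)} = k^{2} \left(-4 + k^{2}\right)$ ($G{\left(k \right)} = \left(k^{2} - 4\right) k^{2} = \left(-4 + k^{2}\right) k^{2} = k^{2} \left(-4 + k^{2}\right)$)
$\frac{1}{G{\left(63 \right)} + 282} = \frac{1}{63^{2} \left(-4 + 63^{2}\right) + 282} = \frac{1}{3969 \left(-4 + 3969\right) + 282} = \frac{1}{3969 \cdot 3965 + 282} = \frac{1}{15737085 + 282} = \frac{1}{15737367}$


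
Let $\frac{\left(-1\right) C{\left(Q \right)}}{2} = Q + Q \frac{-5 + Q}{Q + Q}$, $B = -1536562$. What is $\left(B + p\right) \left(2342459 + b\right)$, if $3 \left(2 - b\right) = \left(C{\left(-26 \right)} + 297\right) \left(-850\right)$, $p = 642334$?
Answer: $-2190972763108$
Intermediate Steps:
$C{\left(Q \right)} = 5 - 3 Q$ ($C{\left(Q \right)} = - 2 \left(Q + Q \frac{-5 + Q}{Q + Q}\right) = - 2 \left(Q + Q \frac{-5 + Q}{2 Q}\right) = - 2 \left(Q + \left(- \frac{5}{2} + \frac{Q}{2}\right)\right) = - 2 \left(- \frac{5}{2} + \frac{3 Q}{2}\right) = 5 - 3 Q$)
$b = \frac{323006}{3}$ ($b = 2 - \frac{\left(\left(5 - -78\right) + 297\right) \left(-850\right)}{3} = 2 - \frac{\left(\left(5 + 78\right) + 297\right) \left(-850\right)}{3} = 2 - \frac{\left(83 + 297\right) \left(-850\right)}{3} = 2 - \frac{380 \left(-850\right)}{3} = 2 - - \frac{323000}{3} = 2 + \frac{323000}{3} = \frac{323006}{3} \approx 1.0767 \cdot 10^{5}$)
$\left(B + p\right) \left(2342459 + b\right) = \left(-1536562 + 642334\right) \left(2342459 + \frac{323006}{3}\right) = \left(-894228\right) \frac{7350383}{3} = -2190972763108$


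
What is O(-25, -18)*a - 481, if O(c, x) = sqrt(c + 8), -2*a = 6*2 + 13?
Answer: -481 - 25*I*sqrt(17)/2 ≈ -481.0 - 51.539*I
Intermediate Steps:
a = -25/2 (a = -(6*2 + 13)/2 = -(12 + 13)/2 = -1/2*25 = -25/2 ≈ -12.500)
O(c, x) = sqrt(8 + c)
O(-25, -18)*a - 481 = sqrt(8 - 25)*(-25/2) - 481 = sqrt(-17)*(-25/2) - 481 = (I*sqrt(17))*(-25/2) - 481 = -25*I*sqrt(17)/2 - 481 = -481 - 25*I*sqrt(17)/2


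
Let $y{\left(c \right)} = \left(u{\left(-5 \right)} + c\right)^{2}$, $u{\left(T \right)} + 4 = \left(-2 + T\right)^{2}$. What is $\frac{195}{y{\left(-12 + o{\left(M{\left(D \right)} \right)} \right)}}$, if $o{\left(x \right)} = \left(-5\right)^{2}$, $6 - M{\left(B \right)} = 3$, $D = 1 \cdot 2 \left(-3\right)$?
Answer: $\frac{195}{3364} \approx 0.057967$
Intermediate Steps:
$D = -6$ ($D = 2 \left(-3\right) = -6$)
$M{\left(B \right)} = 3$ ($M{\left(B \right)} = 6 - 3 = 3$)
$o{\left(x \right)} = 25$
$u{\left(T \right)} = -4 + \left(-2 + T\right)^{2}$
$y{\left(c \right)} = \left(45 + c\right)^{2}$ ($y{\left(c \right)} = \left(- 5 \left(-4 - 5\right) + c\right)^{2} = \left(\left(-5\right) \left(-9\right) + c\right)^{2} = \left(45 + c\right)^{2}$)
$\frac{195}{y{\left(-12 + o{\left(M{\left(D \right)} \right)} \right)}} = \frac{195}{\left(45 + \left(-12 + 25\right)\right)^{2}} = \frac{195}{\left(45 + 13\right)^{2}} = \frac{195}{58^{2}} = \frac{195}{3364}$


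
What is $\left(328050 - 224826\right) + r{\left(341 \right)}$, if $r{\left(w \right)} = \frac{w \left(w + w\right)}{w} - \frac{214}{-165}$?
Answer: $\frac{17144704}{165} \approx 1.0391 \cdot 10^{5}$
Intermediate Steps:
$r{\left(w \right)} = \frac{214}{165} + 2 w$ ($r{\left(w \right)} = \frac{w 2 w}{w} - - \frac{214}{165} = \frac{2 w^{2}}{w} + \frac{214}{165} = 2 w + \frac{214}{165} = \frac{214}{165} + 2 w$)
$\left(328050 - 224826\right) + r{\left(341 \right)} = \left(328050 - 224826\right) + \left(\frac{214}{165} + 2 \cdot 341\right) = 103224 + \left(\frac{214}{165} + 682\right) = 103224 + \frac{112744}{165} = \frac{17144704}{165}$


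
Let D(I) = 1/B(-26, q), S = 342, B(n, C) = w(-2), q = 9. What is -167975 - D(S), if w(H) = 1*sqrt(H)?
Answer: -167975 + I*sqrt(2)/2 ≈ -1.6798e+5 + 0.70711*I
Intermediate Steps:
w(H) = sqrt(H)
B(n, C) = I*sqrt(2) (B(n, C) = sqrt(-2) = I*sqrt(2))
D(I) = -I*sqrt(2)/2 (D(I) = 1/(I*sqrt(2)) = -I*sqrt(2)/2)
-167975 - D(S) = -167975 - (-1)*I*sqrt(2)/2 = -167975 + I*sqrt(2)/2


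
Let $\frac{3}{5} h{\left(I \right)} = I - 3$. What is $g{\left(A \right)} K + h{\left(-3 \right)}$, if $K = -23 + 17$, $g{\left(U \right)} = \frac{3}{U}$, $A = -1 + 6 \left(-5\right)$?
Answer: $- \frac{292}{31} \approx -9.4194$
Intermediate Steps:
$h{\left(I \right)} = -5 + \frac{5 I}{3}$ ($h{\left(I \right)} = \frac{5 \left(I - 3\right)}{3} = \frac{5 \left(-3 + I\right)}{3} = -5 + \frac{5 I}{3}$)
$A = -31$ ($A = -1 - 30 = -31$)
$K = -6$
$g{\left(A \right)} K + h{\left(-3 \right)} = \frac{3}{-31} \left(-6\right) + \left(-5 + \frac{5}{3} \left(-3\right)\right) = 3 \left(- \frac{1}{31}\right) \left(-6\right) - 10 = \left(- \frac{3}{31}\right) \left(-6\right) - 10 = \frac{18}{31} - 10 = - \frac{292}{31}$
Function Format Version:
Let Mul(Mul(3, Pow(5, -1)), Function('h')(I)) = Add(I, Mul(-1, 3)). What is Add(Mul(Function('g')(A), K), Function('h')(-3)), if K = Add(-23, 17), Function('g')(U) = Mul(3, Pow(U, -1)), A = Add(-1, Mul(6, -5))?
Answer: Rational(-292, 31) ≈ -9.4194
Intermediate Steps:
Function('h')(I) = Add(-5, Mul(Rational(5, 3), I)) (Function('h')(I) = Mul(Rational(5, 3), Add(I, Mul(-1, 3))) = Mul(Rational(5, 3), Add(I, -3)) = Mul(Rational(5, 3), Add(-3, I)) = Add(-5, Mul(Rational(5, 3), I)))
A = -31 (A = Add(-1, -30) = -31)
K = -6
Add(Mul(Function('g')(A), K), Function('h')(-3)) = Add(Mul(Mul(3, Pow(-31, -1)), -6), Add(-5, Mul(Rational(5, 3), -3))) = Add(Mul(Mul(3, Rational(-1, 31)), -6), Add(-5, -5)) = Add(Mul(Rational(-3, 31), -6), -10) = Add(Rational(18, 31), -10) = Rational(-292, 31)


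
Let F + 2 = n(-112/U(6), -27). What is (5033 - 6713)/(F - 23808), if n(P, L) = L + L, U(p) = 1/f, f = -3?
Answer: 210/2983 ≈ 0.070399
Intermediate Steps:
U(p) = -⅓ (U(p) = 1/(-3) = -⅓)
n(P, L) = 2*L
F = -56 (F = -2 + 2*(-27) = -2 - 54 = -56)
(5033 - 6713)/(F - 23808) = (5033 - 6713)/(-56 - 23808) = -1680/(-23864) = -1680*(-1/23864) = 210/2983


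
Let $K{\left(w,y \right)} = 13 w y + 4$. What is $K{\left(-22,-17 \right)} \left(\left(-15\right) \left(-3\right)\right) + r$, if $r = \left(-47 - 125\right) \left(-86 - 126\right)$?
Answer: $255434$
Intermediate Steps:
$r = 36464$ ($r = \left(-172\right) \left(-212\right) = 36464$)
$K{\left(w,y \right)} = 4 + 13 w y$ ($K{\left(w,y \right)} = 13 w y + 4 = 4 + 13 w y$)
$K{\left(-22,-17 \right)} \left(\left(-15\right) \left(-3\right)\right) + r = \left(4 + 13 \left(-22\right) \left(-17\right)\right) \left(\left(-15\right) \left(-3\right)\right) + 36464 = \left(4 + 4862\right) 45 + 36464 = 4866 \cdot 45 + 36464 = 218970 + 36464 = 255434$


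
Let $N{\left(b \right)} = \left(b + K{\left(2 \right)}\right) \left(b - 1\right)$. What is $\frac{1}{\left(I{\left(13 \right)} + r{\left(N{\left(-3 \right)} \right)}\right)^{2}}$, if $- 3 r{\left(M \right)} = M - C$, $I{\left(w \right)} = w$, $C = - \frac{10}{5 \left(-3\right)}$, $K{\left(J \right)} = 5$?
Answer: $\frac{81}{20449} \approx 0.0039611$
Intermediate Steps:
$C = \frac{2}{3}$ ($C = - \frac{10}{-15} = \left(-10\right) \left(- \frac{1}{15}\right) = \frac{2}{3} \approx 0.66667$)
$N{\left(b \right)} = \left(-1 + b\right) \left(5 + b\right)$ ($N{\left(b \right)} = \left(b + 5\right) \left(b - 1\right) = \left(5 + b\right) \left(-1 + b\right) = \left(-1 + b\right) \left(5 + b\right)$)
$r{\left(M \right)} = \frac{2}{9} - \frac{M}{3}$ ($r{\left(M \right)} = - \frac{M - \frac{2}{3}}{3} = - \frac{- \frac{2}{3} + M}{3} = \frac{2}{9} - \frac{M}{3}$)
$\frac{1}{\left(I{\left(13 \right)} + r{\left(N{\left(-3 \right)} \right)}\right)^{2}} = \frac{1}{\left(13 - \left(- \frac{2}{9} + \frac{-5 + \left(-3\right)^{2} + 4 \left(-3\right)}{3}\right)\right)^{2}} = \frac{1}{\left(13 - \left(- \frac{2}{9} + \frac{-5 + 9 - 12}{3}\right)\right)^{2}} = \frac{1}{\left(13 + \left(\frac{2}{9} - - \frac{8}{3}\right)\right)^{2}} = \frac{1}{\left(13 + \left(\frac{2}{9} + \frac{8}{3}\right)\right)^{2}} = \frac{1}{\left(13 + \frac{26}{9}\right)^{2}} = \frac{1}{\left(\frac{143}{9}\right)^{2}} = \frac{1}{\frac{20449}{81}} = \frac{81}{20449}$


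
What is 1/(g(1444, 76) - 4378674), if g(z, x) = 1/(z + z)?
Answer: -2888/12645610511 ≈ -2.2838e-7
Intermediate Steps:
g(z, x) = 1/(2*z)
1/(g(1444, 76) - 4378674) = 1/((1/2)/1444 - 4378674) = 1/((1/2)*(1/1444) - 4378674) = 1/(1/2888 - 4378674) = 1/(-12645610511/2888) = -2888/12645610511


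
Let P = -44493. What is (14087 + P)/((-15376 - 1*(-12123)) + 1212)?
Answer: 30406/2041 ≈ 14.898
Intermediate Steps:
(14087 + P)/((-15376 - 1*(-12123)) + 1212) = (14087 - 44493)/((-15376 - 1*(-12123)) + 1212) = -30406/((-15376 + 12123) + 1212) = -30406/(-3253 + 1212) = -30406/(-2041) = -30406*(-1/2041) = 30406/2041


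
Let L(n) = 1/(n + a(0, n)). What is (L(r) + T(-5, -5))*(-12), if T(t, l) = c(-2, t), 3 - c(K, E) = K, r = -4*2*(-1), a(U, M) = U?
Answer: -123/2 ≈ -61.500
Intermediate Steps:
r = 8 (r = -8*(-1) = 8)
L(n) = 1/n (L(n) = 1/(n + 0) = 1/n)
c(K, E) = 3 - K
T(t, l) = 5 (T(t, l) = 3 - 1*(-2) = 3 + 2 = 5)
(L(r) + T(-5, -5))*(-12) = (1/8 + 5)*(-12) = (⅛ + 5)*(-12) = (41/8)*(-12) = -123/2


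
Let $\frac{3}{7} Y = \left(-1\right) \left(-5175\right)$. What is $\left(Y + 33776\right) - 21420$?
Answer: $24431$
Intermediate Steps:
$Y = 12075$ ($Y = \frac{7 \left(\left(-1\right) \left(-5175\right)\right)}{3} = \frac{7}{3} \cdot 5175 = 12075$)
$\left(Y + 33776\right) - 21420 = \left(12075 + 33776\right) - 21420 = 45851 - 21420 = 24431$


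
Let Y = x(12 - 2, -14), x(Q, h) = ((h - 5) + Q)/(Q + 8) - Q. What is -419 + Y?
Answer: -859/2 ≈ -429.50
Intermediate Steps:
x(Q, h) = -Q + (-5 + Q + h)/(8 + Q) (x(Q, h) = ((-5 + h) + Q)/(8 + Q) - Q = (-5 + Q + h)/(8 + Q) - Q = -Q + (-5 + Q + h)/(8 + Q))
Y = -21/2 (Y = (-5 - 14 - (12 - 2)² - 7*(12 - 2))/(8 + (12 - 2)) = (-5 - 14 - 1*10² - 7*10)/(8 + 10) = (-5 - 14 - 1*100 - 70)/18 = (-5 - 14 - 100 - 70)/18 = (1/18)*(-189) = -21/2 ≈ -10.500)
-419 + Y = -419 - 21/2 = -859/2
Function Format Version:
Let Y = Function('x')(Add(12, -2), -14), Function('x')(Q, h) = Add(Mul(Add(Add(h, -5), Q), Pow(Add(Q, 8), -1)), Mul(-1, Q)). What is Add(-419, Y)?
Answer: Rational(-859, 2) ≈ -429.50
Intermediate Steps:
Function('x')(Q, h) = Add(Mul(-1, Q), Mul(Pow(Add(8, Q), -1), Add(-5, Q, h))) (Function('x')(Q, h) = Add(Mul(Add(Add(-5, h), Q), Pow(Add(8, Q), -1)), Mul(-1, Q)) = Add(Mul(Add(-5, Q, h), Pow(Add(8, Q), -1)), Mul(-1, Q)) = Add(Mul(Pow(Add(8, Q), -1), Add(-5, Q, h)), Mul(-1, Q)) = Add(Mul(-1, Q), Mul(Pow(Add(8, Q), -1), Add(-5, Q, h))))
Y = Rational(-21, 2) (Y = Mul(Pow(Add(8, Add(12, -2)), -1), Add(-5, -14, Mul(-1, Pow(Add(12, -2), 2)), Mul(-7, Add(12, -2)))) = Mul(Pow(Add(8, 10), -1), Add(-5, -14, Mul(-1, Pow(10, 2)), Mul(-7, 10))) = Mul(Pow(18, -1), Add(-5, -14, Mul(-1, 100), -70)) = Mul(Rational(1, 18), Add(-5, -14, -100, -70)) = Mul(Rational(1, 18), -189) = Rational(-21, 2) ≈ -10.500)
Add(-419, Y) = Add(-419, Rational(-21, 2)) = Rational(-859, 2)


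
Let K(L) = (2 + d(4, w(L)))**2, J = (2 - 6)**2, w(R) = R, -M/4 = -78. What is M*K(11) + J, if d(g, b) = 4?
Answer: 11248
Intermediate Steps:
M = 312 (M = -4*(-78) = 312)
J = 16 (J = (-4)**2 = 16)
K(L) = 36 (K(L) = (2 + 4)**2 = 6**2 = 36)
M*K(11) + J = 312*36 + 16 = 11232 + 16 = 11248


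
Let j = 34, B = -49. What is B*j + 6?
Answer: -1660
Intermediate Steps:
B*j + 6 = -49*34 + 6 = -1666 + 6 = -1660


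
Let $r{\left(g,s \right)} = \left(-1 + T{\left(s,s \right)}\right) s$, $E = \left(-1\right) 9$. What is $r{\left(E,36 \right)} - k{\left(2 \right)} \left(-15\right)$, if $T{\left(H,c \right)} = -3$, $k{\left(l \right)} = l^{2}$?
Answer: $-84$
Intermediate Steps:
$E = -9$
$r{\left(g,s \right)} = - 4 s$ ($r{\left(g,s \right)} = \left(-1 - 3\right) s = - 4 s$)
$r{\left(E,36 \right)} - k{\left(2 \right)} \left(-15\right) = \left(-4\right) 36 - 2^{2} \left(-15\right) = -144 - 4 \left(-15\right) = -144 - -60 = -144 + 60 = -84$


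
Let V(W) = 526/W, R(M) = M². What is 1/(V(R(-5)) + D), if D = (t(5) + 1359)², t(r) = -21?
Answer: 25/44756626 ≈ 5.5858e-7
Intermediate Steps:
D = 1790244 (D = (-21 + 1359)² = 1338² = 1790244)
1/(V(R(-5)) + D) = 1/(526/((-5)²) + 1790244) = 1/(526/25 + 1790244) = 1/(44756626/25) = 25/44756626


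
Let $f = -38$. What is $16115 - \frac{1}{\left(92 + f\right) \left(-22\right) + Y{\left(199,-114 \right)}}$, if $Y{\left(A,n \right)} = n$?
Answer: $\frac{20981731}{1302} \approx 16115.0$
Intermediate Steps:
$16115 - \frac{1}{\left(92 + f\right) \left(-22\right) + Y{\left(199,-114 \right)}} = 16115 - \frac{1}{\left(92 - 38\right) \left(-22\right) - 114} = 16115 - \frac{1}{54 \left(-22\right) - 114} = 16115 - \frac{1}{-1188 - 114} = 16115 - \frac{1}{-1302} = 16115 - - \frac{1}{1302} = 16115 + \frac{1}{1302} = \frac{20981731}{1302}$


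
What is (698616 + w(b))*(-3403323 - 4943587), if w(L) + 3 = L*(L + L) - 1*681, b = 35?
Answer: -5846025519620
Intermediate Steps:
w(L) = -684 + 2*L² (w(L) = -3 + (L*(L + L) - 1*681) = -3 + (L*(2*L) - 681) = -3 + (2*L² - 681) = -3 + (-681 + 2*L²) = -684 + 2*L²)
(698616 + w(b))*(-3403323 - 4943587) = (698616 + (-684 + 2*35²))*(-3403323 - 4943587) = (698616 + (-684 + 2*1225))*(-8346910) = (698616 + (-684 + 2450))*(-8346910) = (698616 + 1766)*(-8346910) = 700382*(-8346910) = -5846025519620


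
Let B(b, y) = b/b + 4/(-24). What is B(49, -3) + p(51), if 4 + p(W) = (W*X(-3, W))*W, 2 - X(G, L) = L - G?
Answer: -811531/6 ≈ -1.3526e+5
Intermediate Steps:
X(G, L) = 2 + G - L (X(G, L) = 2 - (L - G) = 2 + (G - L) = 2 + G - L)
B(b, y) = ⅚ (B(b, y) = 1 + 4*(-1/24) = 1 - ⅙ = ⅚)
p(W) = -4 + W²*(-1 - W) (p(W) = -4 + (W*(2 - 3 - W))*W = -4 + (W*(-1 - W))*W = -4 + W²*(-1 - W))
B(49, -3) + p(51) = ⅚ + (-4 - 1*51²*(1 + 51)) = ⅚ + (-4 - 1*2601*52) = ⅚ + (-4 - 135252) = ⅚ - 135256 = -811531/6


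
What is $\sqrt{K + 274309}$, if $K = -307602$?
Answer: $13 i \sqrt{197} \approx 182.46 i$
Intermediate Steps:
$\sqrt{K + 274309} = \sqrt{-307602 + 274309} = \sqrt{-33293} = 13 i \sqrt{197}$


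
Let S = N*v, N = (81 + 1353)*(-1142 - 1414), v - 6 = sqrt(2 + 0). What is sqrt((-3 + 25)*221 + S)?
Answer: sqrt(-21986962 - 3665304*sqrt(2)) ≈ 5212.5*I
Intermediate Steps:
v = 6 + sqrt(2) (v = 6 + sqrt(2 + 0) = 6 + sqrt(2) ≈ 7.4142)
N = -3665304 (N = 1434*(-2556) = -3665304)
S = -21991824 - 3665304*sqrt(2) (S = -3665304*(6 + sqrt(2)) = -21991824 - 3665304*sqrt(2) ≈ -2.7175e+7)
sqrt((-3 + 25)*221 + S) = sqrt((-3 + 25)*221 + (-21991824 - 3665304*sqrt(2))) = sqrt(22*221 + (-21991824 - 3665304*sqrt(2))) = sqrt(4862 + (-21991824 - 3665304*sqrt(2))) = sqrt(-21986962 - 3665304*sqrt(2))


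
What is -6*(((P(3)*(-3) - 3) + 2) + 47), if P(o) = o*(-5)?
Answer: -546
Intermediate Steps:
P(o) = -5*o
-6*(((P(3)*(-3) - 3) + 2) + 47) = -6*(((-5*3*(-3) - 3) + 2) + 47) = -6*(((-15*(-3) - 3) + 2) + 47) = -6*(((45 - 3) + 2) + 47) = -6*((42 + 2) + 47) = -6*(44 + 47) = -6*91 = -1*546 = -546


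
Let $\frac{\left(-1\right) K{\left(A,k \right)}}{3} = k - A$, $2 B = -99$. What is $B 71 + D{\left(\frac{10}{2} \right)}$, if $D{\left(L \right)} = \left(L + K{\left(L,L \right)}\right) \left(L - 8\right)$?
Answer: $- \frac{7059}{2} \approx -3529.5$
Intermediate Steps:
$B = - \frac{99}{2}$ ($B = \frac{1}{2} \left(-99\right) = - \frac{99}{2} \approx -49.5$)
$K{\left(A,k \right)} = - 3 k + 3 A$ ($K{\left(A,k \right)} = - 3 \left(k - A\right) = - 3 k + 3 A$)
$D{\left(L \right)} = L \left(-8 + L\right)$ ($D{\left(L \right)} = \left(L + \left(- 3 L + 3 L\right)\right) \left(L - 8\right) = \left(L + 0\right) \left(-8 + L\right) = L \left(-8 + L\right)$)
$B 71 + D{\left(\frac{10}{2} \right)} = \left(- \frac{99}{2}\right) 71 + \frac{10}{2} \left(-8 + \frac{10}{2}\right) = - \frac{7029}{2} + 10 \cdot \frac{1}{2} \left(-8 + 10 \cdot \frac{1}{2}\right) = - \frac{7029}{2} + 5 \left(-8 + 5\right) = - \frac{7029}{2} + 5 \left(-3\right) = - \frac{7029}{2} - 15 = - \frac{7059}{2}$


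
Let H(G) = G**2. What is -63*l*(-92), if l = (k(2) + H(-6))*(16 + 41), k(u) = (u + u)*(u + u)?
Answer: 17179344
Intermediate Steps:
k(u) = 4*u**2 (k(u) = (2*u)*(2*u) = 4*u**2)
l = 2964 (l = (4*2**2 + (-6)**2)*(16 + 41) = (4*4 + 36)*57 = (16 + 36)*57 = 52*57 = 2964)
-63*l*(-92) = -63*2964*(-92) = -186732*(-92) = 17179344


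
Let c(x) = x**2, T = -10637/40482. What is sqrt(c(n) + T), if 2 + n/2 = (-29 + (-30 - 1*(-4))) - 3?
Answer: sqrt(2622019873174)/13494 ≈ 120.00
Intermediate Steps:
T = -10637/40482 (T = -10637*1/40482 = -10637/40482 ≈ -0.26276)
n = -120 (n = -4 + 2*((-29 + (-30 - 1*(-4))) - 3) = -4 + 2*((-29 + (-30 + 4)) - 3) = -4 + 2*((-29 - 26) - 3) = -4 + 2*(-55 - 3) = -4 + 2*(-58) = -4 - 116 = -120)
sqrt(c(n) + T) = sqrt((-120)**2 - 10637/40482) = sqrt(14400 - 10637/40482) = sqrt(582930163/40482) = sqrt(2622019873174)/13494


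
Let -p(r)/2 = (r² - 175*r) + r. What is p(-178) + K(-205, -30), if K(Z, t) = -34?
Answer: -125346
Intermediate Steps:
p(r) = -2*r² + 348*r (p(r) = -2*((r² - 175*r) + r) = -2*(r² - 174*r) = -2*r² + 348*r)
p(-178) + K(-205, -30) = 2*(-178)*(174 - 1*(-178)) - 34 = 2*(-178)*(174 + 178) - 34 = 2*(-178)*352 - 34 = -125312 - 34 = -125346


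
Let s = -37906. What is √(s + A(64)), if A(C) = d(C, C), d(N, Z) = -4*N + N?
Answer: I*√38098 ≈ 195.19*I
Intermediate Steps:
d(N, Z) = -3*N
A(C) = -3*C
√(s + A(64)) = √(-37906 - 3*64) = √(-37906 - 192) = √(-38098) = I*√38098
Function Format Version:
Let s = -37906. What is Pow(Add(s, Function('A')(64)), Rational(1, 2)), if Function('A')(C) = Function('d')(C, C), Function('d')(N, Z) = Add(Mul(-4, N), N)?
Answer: Mul(I, Pow(38098, Rational(1, 2))) ≈ Mul(195.19, I)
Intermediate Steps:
Function('d')(N, Z) = Mul(-3, N)
Function('A')(C) = Mul(-3, C)
Pow(Add(s, Function('A')(64)), Rational(1, 2)) = Pow(Add(-37906, Mul(-3, 64)), Rational(1, 2)) = Pow(Add(-37906, -192), Rational(1, 2)) = Pow(-38098, Rational(1, 2)) = Mul(I, Pow(38098, Rational(1, 2)))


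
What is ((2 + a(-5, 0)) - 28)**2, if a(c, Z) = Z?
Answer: 676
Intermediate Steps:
((2 + a(-5, 0)) - 28)**2 = ((2 + 0) - 28)**2 = (2 - 28)**2 = (-26)**2 = 676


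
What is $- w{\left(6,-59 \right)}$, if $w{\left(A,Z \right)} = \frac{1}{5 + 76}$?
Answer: $- \frac{1}{81} \approx -0.012346$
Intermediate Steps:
$w{\left(A,Z \right)} = \frac{1}{81}$
$- w{\left(6,-59 \right)} = \left(-1\right) \frac{1}{81} = - \frac{1}{81}$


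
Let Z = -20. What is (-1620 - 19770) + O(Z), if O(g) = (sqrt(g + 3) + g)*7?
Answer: -21530 + 7*I*sqrt(17) ≈ -21530.0 + 28.862*I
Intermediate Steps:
O(g) = 7*g + 7*sqrt(3 + g) (O(g) = (sqrt(3 + g) + g)*7 = (g + sqrt(3 + g))*7 = 7*g + 7*sqrt(3 + g))
(-1620 - 19770) + O(Z) = (-1620 - 19770) + (7*(-20) + 7*sqrt(3 - 20)) = -21390 + (-140 + 7*sqrt(-17)) = -21390 + (-140 + 7*(I*sqrt(17))) = -21390 + (-140 + 7*I*sqrt(17)) = -21530 + 7*I*sqrt(17)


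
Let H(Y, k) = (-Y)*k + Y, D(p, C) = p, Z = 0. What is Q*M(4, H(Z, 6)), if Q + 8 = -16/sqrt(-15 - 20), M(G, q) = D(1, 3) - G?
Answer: 24 - 48*I*sqrt(35)/35 ≈ 24.0 - 8.1135*I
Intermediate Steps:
H(Y, k) = Y - Y*k (H(Y, k) = -Y*k + Y = Y - Y*k)
M(G, q) = 1 - G
Q = -8 + 16*I*sqrt(35)/35 (Q = -8 - 16/sqrt(-15 - 20) = -8 - 16*(-I*sqrt(35)/35) = -8 - (-16)*I*sqrt(35)/35 = -8 + 16*I*sqrt(35)/35 ≈ -8.0 + 2.7045*I)
Q*M(4, H(Z, 6)) = (-8 + 16*I*sqrt(35)/35)*(1 - 1*4) = (-8 + 16*I*sqrt(35)/35)*(1 - 4) = (-8 + 16*I*sqrt(35)/35)*(-3) = 24 - 48*I*sqrt(35)/35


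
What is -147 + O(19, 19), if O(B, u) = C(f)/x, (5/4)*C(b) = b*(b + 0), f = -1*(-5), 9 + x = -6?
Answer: -445/3 ≈ -148.33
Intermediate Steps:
x = -15 (x = -9 - 6 = -15)
f = 5
C(b) = 4*b**2/5 (C(b) = 4*(b*(b + 0))/5 = 4*(b*b)/5 = 4*b**2/5)
O(B, u) = -4/3 (O(B, u) = ((4/5)*5**2)/(-15) = ((4/5)*25)*(-1/15) = 20*(-1/15) = -4/3)
-147 + O(19, 19) = -147 - 4/3 = -445/3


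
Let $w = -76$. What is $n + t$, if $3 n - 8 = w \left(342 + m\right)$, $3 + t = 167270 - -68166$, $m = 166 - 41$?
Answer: $223605$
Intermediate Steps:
$m = 125$ ($m = 166 - 41 = 125$)
$t = 235433$ ($t = -3 + \left(167270 - -68166\right) = -3 + \left(167270 + 68166\right) = -3 + 235436 = 235433$)
$n = -11828$ ($n = \frac{8}{3} + \frac{\left(-76\right) \left(342 + 125\right)}{3} = \frac{8}{3} + \frac{\left(-76\right) 467}{3} = \frac{8}{3} + \frac{1}{3} \left(-35492\right) = \frac{8}{3} - \frac{35492}{3} = -11828$)
$n + t = -11828 + 235433 = 223605$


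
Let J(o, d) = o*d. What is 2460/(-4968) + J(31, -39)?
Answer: -500731/414 ≈ -1209.5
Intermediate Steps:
J(o, d) = d*o
2460/(-4968) + J(31, -39) = 2460/(-4968) - 39*31 = 2460*(-1/4968) - 1209 = -205/414 - 1209 = -500731/414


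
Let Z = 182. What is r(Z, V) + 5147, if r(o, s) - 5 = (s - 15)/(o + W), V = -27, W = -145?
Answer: 190582/37 ≈ 5150.9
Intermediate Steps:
r(o, s) = 5 + (-15 + s)/(-145 + o) (r(o, s) = 5 + (s - 15)/(o - 145) = 5 + (-15 + s)/(-145 + o))
r(Z, V) + 5147 = (-740 - 27 + 5*182)/(-145 + 182) + 5147 = (-740 - 27 + 910)/37 + 5147 = (1/37)*143 + 5147 = 143/37 + 5147 = 190582/37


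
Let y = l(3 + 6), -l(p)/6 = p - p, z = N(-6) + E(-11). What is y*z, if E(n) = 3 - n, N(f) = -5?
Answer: 0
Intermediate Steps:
z = 9 (z = -5 + (3 - 1*(-11)) = -5 + (3 + 11) = -5 + 14 = 9)
l(p) = 0 (l(p) = -6*(p - p) = -6*0 = 0)
y = 0
y*z = 0*9 = 0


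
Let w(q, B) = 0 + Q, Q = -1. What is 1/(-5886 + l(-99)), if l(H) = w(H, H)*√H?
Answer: I/(3*(√11 - 1962*I)) ≈ -0.00016989 + 2.8719e-7*I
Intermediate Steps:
w(q, B) = -1 (w(q, B) = 0 - 1 = -1)
l(H) = -√H
1/(-5886 + l(-99)) = 1/(-5886 - √(-99)) = 1/(-5886 - 3*I*√11)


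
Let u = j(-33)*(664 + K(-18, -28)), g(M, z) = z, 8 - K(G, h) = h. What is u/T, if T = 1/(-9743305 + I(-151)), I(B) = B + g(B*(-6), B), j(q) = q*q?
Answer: -7427551616100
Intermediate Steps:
j(q) = q²
K(G, h) = 8 - h
I(B) = 2*B (I(B) = B + B = 2*B)
u = 762300 (u = (-33)²*(664 + (8 - 1*(-28))) = 1089*(664 + (8 + 28)) = 1089*(664 + 36) = 1089*700 = 762300)
T = -1/9743607 (T = 1/(-9743305 + 2*(-151)) = 1/(-9743305 - 302) = 1/(-9743607) = -1/9743607 ≈ -1.0263e-7)
u/T = 762300/(-1/9743607) = 762300*(-9743607) = -7427551616100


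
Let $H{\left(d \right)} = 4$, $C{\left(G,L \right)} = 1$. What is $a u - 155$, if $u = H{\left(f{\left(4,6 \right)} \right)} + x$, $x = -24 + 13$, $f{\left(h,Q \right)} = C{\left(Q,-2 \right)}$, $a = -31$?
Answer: $62$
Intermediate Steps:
$f{\left(h,Q \right)} = 1$
$x = -11$
$u = -7$ ($u = 4 - 11 = -7$)
$a u - 155 = \left(-31\right) \left(-7\right) - 155 = 217 - 155 = 62$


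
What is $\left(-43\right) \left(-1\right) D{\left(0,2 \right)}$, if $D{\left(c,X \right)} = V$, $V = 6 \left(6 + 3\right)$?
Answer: $2322$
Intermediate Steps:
$V = 54$ ($V = 6 \cdot 9 = 54$)
$D{\left(c,X \right)} = 54$
$\left(-43\right) \left(-1\right) D{\left(0,2 \right)} = \left(-43\right) \left(-1\right) 54 = 43 \cdot 54 = 2322$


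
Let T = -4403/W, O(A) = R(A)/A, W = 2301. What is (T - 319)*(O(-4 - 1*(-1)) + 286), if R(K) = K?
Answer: -211927114/2301 ≈ -92102.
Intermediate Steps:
O(A) = 1 (O(A) = A/A = 1)
T = -4403/2301 ≈ -1.9135
(T - 319)*(O(-4 - 1*(-1)) + 286) = (-4403/2301 - 319)*(1 + 286) = -738422/2301*287 = -211927114/2301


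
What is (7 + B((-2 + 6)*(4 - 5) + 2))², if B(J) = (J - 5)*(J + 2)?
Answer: 49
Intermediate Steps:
B(J) = (-5 + J)*(2 + J)
(7 + B((-2 + 6)*(4 - 5) + 2))² = (7 + (-10 + ((-2 + 6)*(4 - 5) + 2)² - 3*((-2 + 6)*(4 - 5) + 2)))² = (7 + (-10 + (4*(-1) + 2)² - 3*(4*(-1) + 2)))² = (7 + (-10 + (-4 + 2)² - 3*(-4 + 2)))² = (7 + (-10 + (-2)² - 3*(-2)))² = (7 + (-10 + 4 + 6))² = (7 + 0)² = 7² = 49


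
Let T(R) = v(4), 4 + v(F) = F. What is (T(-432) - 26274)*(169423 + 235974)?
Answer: -10651400778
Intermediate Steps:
v(F) = -4 + F
T(R) = 0 (T(R) = -4 + 4 = 0)
(T(-432) - 26274)*(169423 + 235974) = (0 - 26274)*(169423 + 235974) = -26274*405397 = -10651400778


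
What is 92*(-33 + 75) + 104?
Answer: 3968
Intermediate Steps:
92*(-33 + 75) + 104 = 92*42 + 104 = 3864 + 104 = 3968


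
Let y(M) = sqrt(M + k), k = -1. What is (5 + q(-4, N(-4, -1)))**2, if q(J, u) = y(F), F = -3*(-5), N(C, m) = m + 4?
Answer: (5 + sqrt(14))**2 ≈ 76.417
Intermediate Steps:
N(C, m) = 4 + m
F = 15
y(M) = sqrt(-1 + M) (y(M) = sqrt(M - 1) = sqrt(-1 + M))
q(J, u) = sqrt(14) (q(J, u) = sqrt(-1 + 15) = sqrt(14))
(5 + q(-4, N(-4, -1)))**2 = (5 + sqrt(14))**2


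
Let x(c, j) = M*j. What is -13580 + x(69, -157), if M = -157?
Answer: 11069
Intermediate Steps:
x(c, j) = -157*j
-13580 + x(69, -157) = -13580 - 157*(-157) = -13580 + 24649 = 11069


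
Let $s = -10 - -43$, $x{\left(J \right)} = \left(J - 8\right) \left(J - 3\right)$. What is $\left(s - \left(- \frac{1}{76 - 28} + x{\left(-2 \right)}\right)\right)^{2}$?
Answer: $\frac{664225}{2304} \approx 288.29$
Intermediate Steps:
$x{\left(J \right)} = \left(-8 + J\right) \left(-3 + J\right)$
$s = 33$ ($s = -10 + 43 = 33$)
$\left(s - \left(- \frac{1}{76 - 28} + x{\left(-2 \right)}\right)\right)^{2} = \left(33 - \left(28 + 22 - \frac{1}{76 - 28}\right)\right)^{2} = \left(33 + \left(\frac{1}{48} - \left(24 + 4 + 22\right)\right)\right)^{2} = \left(33 + \left(\frac{1}{48} - 50\right)\right)^{2} = \left(33 - \frac{2399}{48}\right)^{2} = \left(- \frac{815}{48}\right)^{2} = \frac{664225}{2304}$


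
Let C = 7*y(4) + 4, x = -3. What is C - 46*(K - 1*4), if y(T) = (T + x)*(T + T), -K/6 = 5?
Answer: 1624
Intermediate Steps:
K = -30 (K = -6*5 = -30)
y(T) = 2*T*(-3 + T) (y(T) = (T - 3)*(T + T) = (-3 + T)*(2*T) = 2*T*(-3 + T))
C = 60 (C = 7*(2*4*(-3 + 4)) + 4 = 7*(2*4*1) + 4 = 7*8 + 4 = 56 + 4 = 60)
C - 46*(K - 1*4) = 60 - 46*(-30 - 1*4) = 60 - 46*(-30 - 4) = 60 - 46*(-34) = 60 + 1564 = 1624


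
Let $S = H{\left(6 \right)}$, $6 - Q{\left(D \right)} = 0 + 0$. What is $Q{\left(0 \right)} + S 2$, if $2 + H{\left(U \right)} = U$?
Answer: $14$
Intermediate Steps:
$H{\left(U \right)} = -2 + U$
$Q{\left(D \right)} = 6$ ($Q{\left(D \right)} = 6 - \left(0 + 0\right) = 6 - 0 = 6 + 0 = 6$)
$S = 4$ ($S = -2 + 6 = 4$)
$Q{\left(0 \right)} + S 2 = 6 + 4 \cdot 2 = 6 + 8 = 14$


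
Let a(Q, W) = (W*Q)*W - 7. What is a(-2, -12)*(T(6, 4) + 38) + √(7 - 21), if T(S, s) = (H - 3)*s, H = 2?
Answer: -10030 + I*√14 ≈ -10030.0 + 3.7417*I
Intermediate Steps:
a(Q, W) = -7 + Q*W² (a(Q, W) = (Q*W)*W - 7 = Q*W² - 7 = -7 + Q*W²)
T(S, s) = -s (T(S, s) = (2 - 3)*s = -s)
a(-2, -12)*(T(6, 4) + 38) + √(7 - 21) = (-7 - 2*(-12)²)*(-1*4 + 38) + √(7 - 21) = (-7 - 2*144)*(-4 + 38) + √(-14) = (-7 - 288)*34 + I*√14 = -295*34 + I*√14 = -10030 + I*√14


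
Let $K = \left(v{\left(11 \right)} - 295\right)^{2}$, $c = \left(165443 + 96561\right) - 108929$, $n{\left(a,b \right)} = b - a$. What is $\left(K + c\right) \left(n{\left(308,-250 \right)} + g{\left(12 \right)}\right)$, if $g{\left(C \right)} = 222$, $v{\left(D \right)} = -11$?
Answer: $-82894896$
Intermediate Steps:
$c = 153075$ ($c = 262004 - 108929 = 153075$)
$K = 93636$ ($K = \left(-11 - 295\right)^{2} = \left(-306\right)^{2} = 93636$)
$\left(K + c\right) \left(n{\left(308,-250 \right)} + g{\left(12 \right)}\right) = \left(93636 + 153075\right) \left(\left(-250 - 308\right) + 222\right) = 246711 \left(\left(-250 - 308\right) + 222\right) = 246711 \left(-558 + 222\right) = 246711 \left(-336\right) = -82894896$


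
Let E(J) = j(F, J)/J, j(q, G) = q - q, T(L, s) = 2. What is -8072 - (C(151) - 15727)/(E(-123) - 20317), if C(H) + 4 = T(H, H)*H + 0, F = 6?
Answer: -164014253/20317 ≈ -8072.8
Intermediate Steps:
C(H) = -4 + 2*H (C(H) = -4 + (2*H + 0) = -4 + 2*H)
j(q, G) = 0
E(J) = 0 (E(J) = 0/J = 0)
-8072 - (C(151) - 15727)/(E(-123) - 20317) = -8072 - ((-4 + 2*151) - 15727)/(0 - 20317) = -8072 - ((-4 + 302) - 15727)/(-20317) = -8072 - (298 - 15727)*(-1)/20317 = -8072 - (-15429)*(-1)/20317 = -8072 - 1*15429/20317 = -8072 - 15429/20317 = -164014253/20317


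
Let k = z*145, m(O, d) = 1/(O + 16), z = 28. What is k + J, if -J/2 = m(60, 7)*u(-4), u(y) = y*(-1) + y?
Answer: 4060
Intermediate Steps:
u(y) = 0 (u(y) = -y + y = 0)
m(O, d) = 1/(16 + O)
k = 4060 (k = 28*145 = 4060)
J = 0 (J = -2*0/(16 + 60) = -2*0/76 = -0/38 = -2*0 = 0)
k + J = 4060 + 0 = 4060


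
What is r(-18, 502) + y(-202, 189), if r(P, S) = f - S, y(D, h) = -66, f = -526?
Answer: -1094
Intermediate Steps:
r(P, S) = -526 - S
r(-18, 502) + y(-202, 189) = (-526 - 1*502) - 66 = (-526 - 502) - 66 = -1028 - 66 = -1094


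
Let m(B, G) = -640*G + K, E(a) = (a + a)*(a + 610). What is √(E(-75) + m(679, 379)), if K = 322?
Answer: 6*I*√8958 ≈ 567.88*I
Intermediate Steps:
E(a) = 2*a*(610 + a) (E(a) = (2*a)*(610 + a) = 2*a*(610 + a))
m(B, G) = 322 - 640*G (m(B, G) = -640*G + 322 = 322 - 640*G)
√(E(-75) + m(679, 379)) = √(2*(-75)*(610 - 75) + (322 - 640*379)) = √(2*(-75)*535 + (322 - 242560)) = √(-80250 - 242238) = √(-322488) = 6*I*√8958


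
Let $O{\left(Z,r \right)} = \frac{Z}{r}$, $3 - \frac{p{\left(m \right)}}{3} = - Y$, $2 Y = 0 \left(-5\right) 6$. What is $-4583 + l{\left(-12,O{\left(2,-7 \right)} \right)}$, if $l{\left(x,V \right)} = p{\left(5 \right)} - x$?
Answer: $-4562$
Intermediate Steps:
$Y = 0$ ($Y = \frac{0 \left(-5\right) 6}{2} = \frac{0 \cdot 6}{2} = \frac{1}{2} \cdot 0 = 0$)
$p{\left(m \right)} = 9$ ($p{\left(m \right)} = 9 - 3 \left(\left(-1\right) 0\right) = 9 - 0 = 9 + 0 = 9$)
$l{\left(x,V \right)} = 9 - x$
$-4583 + l{\left(-12,O{\left(2,-7 \right)} \right)} = -4583 + \left(9 - -12\right) = -4583 + \left(9 + 12\right) = -4583 + 21 = -4562$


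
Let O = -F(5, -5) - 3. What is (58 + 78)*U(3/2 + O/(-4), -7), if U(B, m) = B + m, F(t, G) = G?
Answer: -816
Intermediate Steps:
O = 2 (O = -1*(-5) - 3 = 5 - 3 = 2)
(58 + 78)*U(3/2 + O/(-4), -7) = (58 + 78)*((3/2 + 2/(-4)) - 7) = 136*((3*(1/2) + 2*(-1/4)) - 7) = 136*((3/2 - 1/2) - 7) = 136*(1 - 7) = 136*(-6) = -816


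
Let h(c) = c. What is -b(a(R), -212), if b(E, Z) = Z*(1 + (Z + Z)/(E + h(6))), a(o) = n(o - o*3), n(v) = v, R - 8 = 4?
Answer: 46852/9 ≈ 5205.8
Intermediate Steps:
R = 12 (R = 8 + 4 = 12)
a(o) = -2*o (a(o) = o - o*3 = o - 3*o = -2*o)
b(E, Z) = Z*(1 + 2*Z/(6 + E)) (b(E, Z) = Z*(1 + (Z + Z)/(E + 6)) = Z*(1 + (2*Z)/(6 + E)) = Z*(1 + 2*Z/(6 + E)))
-b(a(R), -212) = -(-212)*(6 - 2*12 + 2*(-212))/(6 - 2*12) = -(-212)*(6 - 24 - 424)/(6 - 24) = -(-212)*(-442)/(-18) = -(-212)*(-1)*(-442)/18 = -1*(-46852/9) = 46852/9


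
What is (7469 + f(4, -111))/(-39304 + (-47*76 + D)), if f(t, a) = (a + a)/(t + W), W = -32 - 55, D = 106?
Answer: -620149/3549910 ≈ -0.17469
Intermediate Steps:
W = -87
f(t, a) = 2*a/(-87 + t) (f(t, a) = (a + a)/(t - 87) = (2*a)/(-87 + t) = 2*a/(-87 + t))
(7469 + f(4, -111))/(-39304 + (-47*76 + D)) = (7469 + 2*(-111)/(-87 + 4))/(-39304 + (-47*76 + 106)) = (7469 + 2*(-111)/(-83))/(-39304 + (-3572 + 106)) = (7469 + 2*(-111)*(-1/83))/(-39304 - 3466) = (7469 + 222/83)/(-42770) = (620149/83)*(-1/42770) = -620149/3549910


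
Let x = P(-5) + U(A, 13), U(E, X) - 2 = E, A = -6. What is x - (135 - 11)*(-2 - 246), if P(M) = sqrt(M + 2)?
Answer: 30748 + I*sqrt(3) ≈ 30748.0 + 1.732*I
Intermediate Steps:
P(M) = sqrt(2 + M)
U(E, X) = 2 + E
x = -4 + I*sqrt(3) (x = sqrt(2 - 5) + (2 - 6) = sqrt(-3) - 4 = I*sqrt(3) - 4 = -4 + I*sqrt(3) ≈ -4.0 + 1.732*I)
x - (135 - 11)*(-2 - 246) = (-4 + I*sqrt(3)) - (135 - 11)*(-2 - 246) = (-4 + I*sqrt(3)) - 124*(-248) = (-4 + I*sqrt(3)) - 1*(-30752) = (-4 + I*sqrt(3)) + 30752 = 30748 + I*sqrt(3)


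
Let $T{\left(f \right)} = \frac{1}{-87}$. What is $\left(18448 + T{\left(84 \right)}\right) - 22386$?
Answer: $- \frac{342607}{87} \approx -3938.0$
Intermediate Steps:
$T{\left(f \right)} = - \frac{1}{87}$
$\left(18448 + T{\left(84 \right)}\right) - 22386 = \left(18448 - \frac{1}{87}\right) - 22386 = \frac{1604975}{87} - 22386 = - \frac{342607}{87}$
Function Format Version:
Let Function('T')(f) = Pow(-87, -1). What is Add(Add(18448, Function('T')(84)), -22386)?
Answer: Rational(-342607, 87) ≈ -3938.0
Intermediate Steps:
Function('T')(f) = Rational(-1, 87)
Add(Add(18448, Function('T')(84)), -22386) = Add(Add(18448, Rational(-1, 87)), -22386) = Add(Rational(1604975, 87), -22386) = Rational(-342607, 87)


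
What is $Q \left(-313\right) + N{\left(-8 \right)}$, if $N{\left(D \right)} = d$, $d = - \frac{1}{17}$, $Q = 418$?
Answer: $- \frac{2224179}{17} \approx -1.3083 \cdot 10^{5}$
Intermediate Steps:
$d = - \frac{1}{17}$ ($d = \left(-1\right) \frac{1}{17} = - \frac{1}{17} \approx -0.058824$)
$N{\left(D \right)} = - \frac{1}{17}$
$Q \left(-313\right) + N{\left(-8 \right)} = 418 \left(-313\right) - \frac{1}{17} = -130834 - \frac{1}{17} = - \frac{2224179}{17}$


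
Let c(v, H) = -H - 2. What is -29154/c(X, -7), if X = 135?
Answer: -29154/5 ≈ -5830.8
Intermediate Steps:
c(v, H) = -2 - H
-29154/c(X, -7) = -29154/(-2 - 1*(-7)) = -29154/(-2 + 7) = -29154/5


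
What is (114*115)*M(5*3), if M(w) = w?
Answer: 196650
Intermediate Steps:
(114*115)*M(5*3) = (114*115)*(5*3) = 13110*15 = 196650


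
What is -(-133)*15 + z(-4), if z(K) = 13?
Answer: 2008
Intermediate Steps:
-(-133)*15 + z(-4) = -(-133)*15 + 13 = -133*(-15) + 13 = 1995 + 13 = 2008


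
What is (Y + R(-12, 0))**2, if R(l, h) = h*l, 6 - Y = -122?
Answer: 16384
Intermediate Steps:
Y = 128 (Y = 6 - 1*(-122) = 6 + 122 = 128)
(Y + R(-12, 0))**2 = (128 + 0*(-12))**2 = (128 + 0)**2 = 128**2 = 16384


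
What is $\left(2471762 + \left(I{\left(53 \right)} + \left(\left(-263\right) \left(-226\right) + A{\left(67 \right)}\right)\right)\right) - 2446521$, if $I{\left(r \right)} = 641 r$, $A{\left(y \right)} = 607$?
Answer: $119259$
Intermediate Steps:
$\left(2471762 + \left(I{\left(53 \right)} + \left(\left(-263\right) \left(-226\right) + A{\left(67 \right)}\right)\right)\right) - 2446521 = \left(2471762 + \left(641 \cdot 53 + \left(\left(-263\right) \left(-226\right) + 607\right)\right)\right) - 2446521 = \left(2471762 + \left(33973 + \left(59438 + 607\right)\right)\right) - 2446521 = \left(2471762 + \left(33973 + 60045\right)\right) - 2446521 = \left(2471762 + 94018\right) - 2446521 = 2565780 - 2446521 = 119259$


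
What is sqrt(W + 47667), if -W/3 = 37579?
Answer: 3*I*sqrt(7230) ≈ 255.09*I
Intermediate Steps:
W = -112737 (W = -3*37579 = -112737)
sqrt(W + 47667) = sqrt(-112737 + 47667) = sqrt(-65070) = 3*I*sqrt(7230)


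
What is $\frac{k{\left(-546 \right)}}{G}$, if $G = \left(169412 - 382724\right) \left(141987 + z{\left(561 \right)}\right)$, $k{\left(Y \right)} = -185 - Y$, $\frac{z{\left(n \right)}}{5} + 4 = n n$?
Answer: $- \frac{361}{365952094464} \approx -9.8647 \cdot 10^{-10}$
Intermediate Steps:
$z{\left(n \right)} = -20 + 5 n^{2}$ ($z{\left(n \right)} = -20 + 5 n n = -20 + 5 n^{2}$)
$G = -365952094464$ ($G = \left(169412 - 382724\right) \left(141987 - \left(20 - 5 \cdot 561^{2}\right)\right) = - 213312 \left(141987 + \left(-20 + 5 \cdot 314721\right)\right) = - 213312 \left(141987 + \left(-20 + 1573605\right)\right) = - 213312 \left(141987 + 1573585\right) = \left(-213312\right) 1715572 = -365952094464$)
$\frac{k{\left(-546 \right)}}{G} = \frac{-185 - -546}{-365952094464} = \left(-185 + 546\right) \left(- \frac{1}{365952094464}\right) = 361 \left(- \frac{1}{365952094464}\right) = - \frac{361}{365952094464}$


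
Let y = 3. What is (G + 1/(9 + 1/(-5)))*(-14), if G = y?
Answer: -959/22 ≈ -43.591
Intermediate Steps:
G = 3
(G + 1/(9 + 1/(-5)))*(-14) = (3 + 1/(9 + 1/(-5)))*(-14) = (3 + 1/(9 - ⅕))*(-14) = (3 + 1/(44/5))*(-14) = (3 + 5/44)*(-14) = (137/44)*(-14) = -959/22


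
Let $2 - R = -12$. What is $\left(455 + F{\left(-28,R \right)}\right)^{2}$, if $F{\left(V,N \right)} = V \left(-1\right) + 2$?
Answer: $235225$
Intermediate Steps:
$R = 14$ ($R = 2 - -12 = 2 + 12 = 14$)
$F{\left(V,N \right)} = 2 - V$ ($F{\left(V,N \right)} = - V + 2 = 2 - V$)
$\left(455 + F{\left(-28,R \right)}\right)^{2} = \left(455 + \left(2 - -28\right)\right)^{2} = \left(455 + \left(2 + 28\right)\right)^{2} = \left(455 + 30\right)^{2} = 485^{2} = 235225$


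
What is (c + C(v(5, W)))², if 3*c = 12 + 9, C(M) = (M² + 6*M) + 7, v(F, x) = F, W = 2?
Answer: 4761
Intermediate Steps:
C(M) = 7 + M² + 6*M
c = 7 (c = (12 + 9)/3 = (⅓)*21 = 7)
(c + C(v(5, W)))² = (7 + (7 + 5² + 6*5))² = (7 + (7 + 25 + 30))² = (7 + 62)² = 69² = 4761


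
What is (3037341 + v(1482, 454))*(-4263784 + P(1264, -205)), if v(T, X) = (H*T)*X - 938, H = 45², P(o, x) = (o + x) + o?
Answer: -5819080833423483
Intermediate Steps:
P(o, x) = x + 2*o
H = 2025
v(T, X) = -938 + 2025*T*X (v(T, X) = (2025*T)*X - 938 = 2025*T*X - 938 = -938 + 2025*T*X)
(3037341 + v(1482, 454))*(-4263784 + P(1264, -205)) = (3037341 + (-938 + 2025*1482*454))*(-4263784 + (-205 + 2*1264)) = (3037341 + (-938 + 1362476700))*(-4263784 + (-205 + 2528)) = (3037341 + 1362475762)*(-4263784 + 2323) = 1365513103*(-4261461) = -5819080833423483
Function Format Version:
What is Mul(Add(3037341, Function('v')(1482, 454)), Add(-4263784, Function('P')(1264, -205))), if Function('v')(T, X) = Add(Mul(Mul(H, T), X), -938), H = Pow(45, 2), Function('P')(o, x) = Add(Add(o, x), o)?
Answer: -5819080833423483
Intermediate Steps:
Function('P')(o, x) = Add(x, Mul(2, o))
H = 2025
Function('v')(T, X) = Add(-938, Mul(2025, T, X)) (Function('v')(T, X) = Add(Mul(Mul(2025, T), X), -938) = Add(Mul(2025, T, X), -938) = Add(-938, Mul(2025, T, X)))
Mul(Add(3037341, Function('v')(1482, 454)), Add(-4263784, Function('P')(1264, -205))) = Mul(Add(3037341, Add(-938, Mul(2025, 1482, 454))), Add(-4263784, Add(-205, Mul(2, 1264)))) = Mul(Add(3037341, Add(-938, 1362476700)), Add(-4263784, Add(-205, 2528))) = Mul(Add(3037341, 1362475762), Add(-4263784, 2323)) = Mul(1365513103, -4261461) = -5819080833423483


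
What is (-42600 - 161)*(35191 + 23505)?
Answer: -2509899656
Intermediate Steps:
(-42600 - 161)*(35191 + 23505) = -42761*58696 = -2509899656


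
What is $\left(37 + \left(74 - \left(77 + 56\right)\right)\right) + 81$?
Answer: $59$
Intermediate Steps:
$\left(37 + \left(74 - \left(77 + 56\right)\right)\right) + 81 = \left(37 + \left(74 - 133\right)\right) + 81 = \left(37 - 59\right) + 81 = -22 + 81 = 59$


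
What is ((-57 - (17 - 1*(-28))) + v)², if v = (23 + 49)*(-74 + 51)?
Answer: 3090564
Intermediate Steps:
v = -1656 (v = 72*(-23) = -1656)
((-57 - (17 - 1*(-28))) + v)² = ((-57 - (17 - 1*(-28))) - 1656)² = ((-57 - (17 + 28)) - 1656)² = ((-57 - 1*45) - 1656)² = ((-57 - 45) - 1656)² = (-102 - 1656)² = (-1758)² = 3090564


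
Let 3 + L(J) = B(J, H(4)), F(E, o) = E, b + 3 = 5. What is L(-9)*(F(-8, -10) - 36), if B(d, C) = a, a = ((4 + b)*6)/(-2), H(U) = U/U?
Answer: 924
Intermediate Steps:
b = 2 (b = -3 + 5 = 2)
H(U) = 1
a = -18 (a = ((4 + 2)*6)/(-2) = (6*6)*(-½) = 36*(-½) = -18)
B(d, C) = -18
L(J) = -21 (L(J) = -3 - 18 = -21)
L(-9)*(F(-8, -10) - 36) = -21*(-8 - 36) = -21*(-44) = 924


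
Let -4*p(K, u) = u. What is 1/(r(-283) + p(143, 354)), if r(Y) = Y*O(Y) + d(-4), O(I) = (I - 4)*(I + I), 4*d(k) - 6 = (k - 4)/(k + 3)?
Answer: -1/45971171 ≈ -2.1753e-8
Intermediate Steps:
d(k) = 3/2 + (-4 + k)/(4*(3 + k)) (d(k) = 3/2 + ((k - 4)/(k + 3))/4 = 3/2 + ((-4 + k)/(3 + k))/4 = 3/2 + (-4 + k)/(4*(3 + k)))
O(I) = 2*I*(-4 + I) (O(I) = (-4 + I)*(2*I) = 2*I*(-4 + I))
p(K, u) = -u/4
r(Y) = 7/2 + 2*Y**2*(-4 + Y) (r(Y) = Y*(2*Y*(-4 + Y)) + 7*(2 - 4)/(4*(3 - 4)) = 2*Y**2*(-4 + Y) + (7/4)*(-2)/(-1) = 2*Y**2*(-4 + Y) + (7/4)*(-1)*(-2) = 2*Y**2*(-4 + Y) + 7/2 = 7/2 + 2*Y**2*(-4 + Y))
1/(r(-283) + p(143, 354)) = 1/((7/2 + 2*(-283)**2*(-4 - 283)) - 1/4*354) = 1/((7/2 + 2*80089*(-287)) - 177/2) = 1/((7/2 - 45971086) - 177/2) = 1/(-91942165/2 - 177/2) = 1/(-45971171) = -1/45971171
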